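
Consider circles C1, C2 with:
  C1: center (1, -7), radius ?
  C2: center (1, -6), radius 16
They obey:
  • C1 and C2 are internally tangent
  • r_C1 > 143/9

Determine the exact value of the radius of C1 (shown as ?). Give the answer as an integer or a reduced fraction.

1. [int C1,C2]  r_C1² − 32r_C1 + 255 = 0  ⇒  r_C1 = 15 or 17
2. given r_C1 > 143/9: keep 17

17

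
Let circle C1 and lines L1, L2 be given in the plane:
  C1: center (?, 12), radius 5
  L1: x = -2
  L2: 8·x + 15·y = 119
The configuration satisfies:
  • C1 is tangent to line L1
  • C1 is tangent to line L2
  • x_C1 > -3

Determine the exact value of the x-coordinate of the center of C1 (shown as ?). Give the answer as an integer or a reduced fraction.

1. [C1‖L1]  x_C1² + 4x_C1 − 21 = 0  ⇒  x_C1 = -7 or 3
2. [C1‖L2]  x_C1² + (61/4)x_C1 − 219/4 = 0  ⇒  x_C1 = -73/4 or 3

3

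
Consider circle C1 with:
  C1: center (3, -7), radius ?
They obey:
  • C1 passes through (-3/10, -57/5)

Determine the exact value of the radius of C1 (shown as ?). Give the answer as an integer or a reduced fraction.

1. [C1∋P]  r_C1² − 121/4 = 0  ⇒  r_C1 = 11/2 (r>0 drops 1)

11/2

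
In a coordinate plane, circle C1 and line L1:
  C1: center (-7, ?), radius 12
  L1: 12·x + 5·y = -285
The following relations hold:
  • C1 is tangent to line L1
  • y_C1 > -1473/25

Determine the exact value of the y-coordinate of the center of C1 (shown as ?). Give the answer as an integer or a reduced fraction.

1. [C1‖L1]  y_C1² + (402/5)y_C1 + 3213/5 = 0  ⇒  y_C1 = -357/5 or -9
2. given y_C1 > -1473/25: keep -9

-9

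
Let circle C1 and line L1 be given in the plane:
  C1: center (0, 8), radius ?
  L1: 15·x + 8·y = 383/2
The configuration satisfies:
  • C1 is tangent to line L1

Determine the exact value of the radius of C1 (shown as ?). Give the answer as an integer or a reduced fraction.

15/2

1. [C1‖L1]  r_C1² − 225/4 = 0  ⇒  r_C1 = 15/2 (r>0 drops 1)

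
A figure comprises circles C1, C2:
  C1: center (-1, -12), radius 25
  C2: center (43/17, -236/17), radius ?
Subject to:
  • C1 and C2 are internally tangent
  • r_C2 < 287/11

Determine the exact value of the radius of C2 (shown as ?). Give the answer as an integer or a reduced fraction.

1. [int C1,C2]  r_C2² − 50r_C2 + 609 = 0  ⇒  r_C2 = 21 or 29
2. given r_C2 < 287/11: keep 21

21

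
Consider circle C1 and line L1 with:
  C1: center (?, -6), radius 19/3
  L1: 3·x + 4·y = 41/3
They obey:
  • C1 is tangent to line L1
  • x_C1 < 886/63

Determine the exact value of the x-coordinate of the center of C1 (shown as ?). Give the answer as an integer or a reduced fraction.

1. [C1‖L1]  x_C1² − (226/9)x_C1 + 416/9 = 0  ⇒  x_C1 = 2 or 208/9
2. given x_C1 < 886/63: keep 2

2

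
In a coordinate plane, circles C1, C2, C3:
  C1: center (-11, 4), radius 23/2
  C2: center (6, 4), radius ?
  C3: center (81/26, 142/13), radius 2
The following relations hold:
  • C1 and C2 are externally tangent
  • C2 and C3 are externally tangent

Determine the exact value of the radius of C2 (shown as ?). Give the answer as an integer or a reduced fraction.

11/2

1. [ext C1·C2]  r_C2² + 23r_C2 − 627/4 = 0  ⇒  r_C2 = 11/2 (r>0 drops 1)
2. [ext C2·C3]  r_C2² + 4r_C2 − 209/4 = 0  ⇒  r_C2 = 11/2 (r>0 drops 1)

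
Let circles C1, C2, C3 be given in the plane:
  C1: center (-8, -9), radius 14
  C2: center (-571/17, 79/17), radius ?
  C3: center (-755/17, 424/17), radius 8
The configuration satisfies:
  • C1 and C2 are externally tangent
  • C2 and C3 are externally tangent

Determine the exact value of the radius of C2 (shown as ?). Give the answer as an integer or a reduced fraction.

1. [ext C1·C2]  r_C2² + 28r_C2 − 645 = 0  ⇒  r_C2 = 15 (r>0 drops 1)
2. [ext C2·C3]  r_C2² + 16r_C2 − 465 = 0  ⇒  r_C2 = 15 (r>0 drops 1)

15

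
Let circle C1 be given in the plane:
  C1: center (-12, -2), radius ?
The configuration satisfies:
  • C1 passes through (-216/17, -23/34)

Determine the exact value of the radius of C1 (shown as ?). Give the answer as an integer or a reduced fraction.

3/2

1. [C1∋P]  r_C1² − 9/4 = 0  ⇒  r_C1 = 3/2 (r>0 drops 1)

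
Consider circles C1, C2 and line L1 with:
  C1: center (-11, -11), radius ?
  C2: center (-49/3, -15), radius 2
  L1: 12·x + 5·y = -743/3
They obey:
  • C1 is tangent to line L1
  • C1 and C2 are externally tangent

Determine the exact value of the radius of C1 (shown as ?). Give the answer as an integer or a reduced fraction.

1. [C1‖L1]  r_C1² − 196/9 = 0  ⇒  r_C1 = 14/3 (r>0 drops 1)
2. [ext C1·C2]  r_C1² + 4r_C1 − 364/9 = 0  ⇒  r_C1 = 14/3 (r>0 drops 1)

14/3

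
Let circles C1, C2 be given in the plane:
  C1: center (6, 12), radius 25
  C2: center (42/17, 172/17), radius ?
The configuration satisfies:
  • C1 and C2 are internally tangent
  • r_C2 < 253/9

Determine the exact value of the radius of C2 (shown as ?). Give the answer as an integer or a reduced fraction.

1. [int C1,C2]  r_C2² − 50r_C2 + 609 = 0  ⇒  r_C2 = 21 or 29
2. given r_C2 < 253/9: keep 21

21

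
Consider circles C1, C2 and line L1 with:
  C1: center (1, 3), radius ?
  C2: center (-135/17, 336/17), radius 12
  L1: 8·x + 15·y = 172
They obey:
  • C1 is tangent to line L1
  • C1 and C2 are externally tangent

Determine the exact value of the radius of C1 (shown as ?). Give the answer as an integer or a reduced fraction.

7

1. [C1‖L1]  r_C1² − 49 = 0  ⇒  r_C1 = 7 (r>0 drops 1)
2. [ext C1·C2]  r_C1² + 24r_C1 − 217 = 0  ⇒  r_C1 = 7 (r>0 drops 1)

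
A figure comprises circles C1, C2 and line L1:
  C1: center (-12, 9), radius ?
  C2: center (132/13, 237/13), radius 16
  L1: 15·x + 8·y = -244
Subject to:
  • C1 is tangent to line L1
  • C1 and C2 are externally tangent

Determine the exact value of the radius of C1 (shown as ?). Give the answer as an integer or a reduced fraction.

8

1. [C1‖L1]  r_C1² − 64 = 0  ⇒  r_C1 = 8 (r>0 drops 1)
2. [ext C1·C2]  r_C1² + 32r_C1 − 320 = 0  ⇒  r_C1 = 8 (r>0 drops 1)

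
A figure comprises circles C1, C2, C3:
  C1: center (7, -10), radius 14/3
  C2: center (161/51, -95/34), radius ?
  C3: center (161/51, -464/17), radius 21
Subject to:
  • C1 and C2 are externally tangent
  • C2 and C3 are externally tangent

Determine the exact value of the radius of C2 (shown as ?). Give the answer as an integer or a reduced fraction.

1. [ext C1·C2]  r_C2² + (28/3)r_C2 − 539/12 = 0  ⇒  r_C2 = 7/2 (r>0 drops 1)
2. [ext C2·C3]  r_C2² + 42r_C2 − 637/4 = 0  ⇒  r_C2 = 7/2 (r>0 drops 1)

7/2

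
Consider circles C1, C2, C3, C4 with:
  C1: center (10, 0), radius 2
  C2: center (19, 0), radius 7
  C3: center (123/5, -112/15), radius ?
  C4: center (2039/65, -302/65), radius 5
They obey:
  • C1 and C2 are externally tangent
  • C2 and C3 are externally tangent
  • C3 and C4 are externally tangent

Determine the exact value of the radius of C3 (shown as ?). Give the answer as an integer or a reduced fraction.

7/3

1. [ext C2·C3]  r_C3² + 14r_C3 − 343/9 = 0  ⇒  r_C3 = 7/3 (r>0 drops 1)
2. [ext C3·C4]  r_C3² + 10r_C3 − 259/9 = 0  ⇒  r_C3 = 7/3 (r>0 drops 1)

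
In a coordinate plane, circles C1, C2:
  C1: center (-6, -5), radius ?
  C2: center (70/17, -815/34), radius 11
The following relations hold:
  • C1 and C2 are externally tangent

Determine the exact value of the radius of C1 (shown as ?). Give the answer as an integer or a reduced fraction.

21/2

1. [ext C1·C2]  r_C1² + 22r_C1 − 1365/4 = 0  ⇒  r_C1 = 21/2 (r>0 drops 1)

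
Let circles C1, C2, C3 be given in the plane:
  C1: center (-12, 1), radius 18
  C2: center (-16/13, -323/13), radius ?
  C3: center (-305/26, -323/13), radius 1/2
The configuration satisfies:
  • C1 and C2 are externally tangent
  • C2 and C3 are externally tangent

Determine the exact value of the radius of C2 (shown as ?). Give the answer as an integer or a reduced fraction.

10

1. [ext C1·C2]  r_C2² + 36r_C2 − 460 = 0  ⇒  r_C2 = 10 (r>0 drops 1)
2. [ext C2·C3]  r_C2² + 1r_C2 − 110 = 0  ⇒  r_C2 = 10 (r>0 drops 1)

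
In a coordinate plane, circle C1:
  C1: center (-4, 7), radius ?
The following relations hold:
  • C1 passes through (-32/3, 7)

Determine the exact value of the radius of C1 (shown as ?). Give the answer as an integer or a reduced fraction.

1. [C1∋P]  r_C1² − 400/9 = 0  ⇒  r_C1 = 20/3 (r>0 drops 1)

20/3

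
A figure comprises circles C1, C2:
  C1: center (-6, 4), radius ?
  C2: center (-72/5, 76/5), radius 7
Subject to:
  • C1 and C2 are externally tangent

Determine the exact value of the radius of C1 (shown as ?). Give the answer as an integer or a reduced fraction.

7

1. [ext C1·C2]  r_C1² + 14r_C1 − 147 = 0  ⇒  r_C1 = 7 (r>0 drops 1)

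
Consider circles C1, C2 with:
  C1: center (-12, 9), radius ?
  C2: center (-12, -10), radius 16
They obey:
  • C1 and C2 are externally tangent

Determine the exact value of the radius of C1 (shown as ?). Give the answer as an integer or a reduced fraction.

3

1. [ext C1·C2]  r_C1² + 32r_C1 − 105 = 0  ⇒  r_C1 = 3 (r>0 drops 1)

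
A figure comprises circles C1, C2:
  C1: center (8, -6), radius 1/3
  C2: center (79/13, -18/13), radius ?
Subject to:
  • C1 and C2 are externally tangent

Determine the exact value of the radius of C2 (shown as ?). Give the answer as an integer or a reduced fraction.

14/3

1. [ext C1·C2]  r_C2² + (2/3)r_C2 − 224/9 = 0  ⇒  r_C2 = 14/3 (r>0 drops 1)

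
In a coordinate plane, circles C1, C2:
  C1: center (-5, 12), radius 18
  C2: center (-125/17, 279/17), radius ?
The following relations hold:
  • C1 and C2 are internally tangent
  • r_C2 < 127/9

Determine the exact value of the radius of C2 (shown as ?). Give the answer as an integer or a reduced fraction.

13

1. [int C1,C2]  r_C2² − 36r_C2 + 299 = 0  ⇒  r_C2 = 13 or 23
2. given r_C2 < 127/9: keep 13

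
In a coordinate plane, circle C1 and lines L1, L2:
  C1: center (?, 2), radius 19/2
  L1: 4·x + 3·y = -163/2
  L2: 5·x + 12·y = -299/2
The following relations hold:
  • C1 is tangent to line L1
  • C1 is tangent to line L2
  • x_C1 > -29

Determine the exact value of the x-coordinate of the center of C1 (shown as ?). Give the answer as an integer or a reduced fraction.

-10

1. [C1‖L1]  x_C1² + (175/4)x_C1 + 675/2 = 0  ⇒  x_C1 = -135/4 or -10
2. [C1‖L2]  x_C1² + (347/5)x_C1 + 594 = 0  ⇒  x_C1 = -297/5 or -10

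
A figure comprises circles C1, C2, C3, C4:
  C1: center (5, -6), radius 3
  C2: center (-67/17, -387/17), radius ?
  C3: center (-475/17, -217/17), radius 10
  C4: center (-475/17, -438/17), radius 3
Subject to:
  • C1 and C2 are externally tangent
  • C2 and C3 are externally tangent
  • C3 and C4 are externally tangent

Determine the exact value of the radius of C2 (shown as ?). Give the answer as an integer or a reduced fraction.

16

1. [ext C1·C2]  r_C2² + 6r_C2 − 352 = 0  ⇒  r_C2 = 16 (r>0 drops 1)
2. [ext C2·C3]  r_C2² + 20r_C2 − 576 = 0  ⇒  r_C2 = 16 (r>0 drops 1)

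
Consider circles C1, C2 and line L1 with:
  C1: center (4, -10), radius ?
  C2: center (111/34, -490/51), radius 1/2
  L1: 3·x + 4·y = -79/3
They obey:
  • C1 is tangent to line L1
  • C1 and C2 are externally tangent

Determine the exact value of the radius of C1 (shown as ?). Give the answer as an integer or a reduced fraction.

1. [C1‖L1]  r_C1² − 1/9 = 0  ⇒  r_C1 = 1/3 (r>0 drops 1)
2. [ext C1·C2]  r_C1² + 1r_C1 − 4/9 = 0  ⇒  r_C1 = 1/3 (r>0 drops 1)

1/3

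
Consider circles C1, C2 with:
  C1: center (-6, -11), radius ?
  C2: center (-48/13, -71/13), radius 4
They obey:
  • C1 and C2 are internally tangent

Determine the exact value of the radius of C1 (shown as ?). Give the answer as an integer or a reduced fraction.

1. [int C1,C2]  r_C1² − 8r_C1 − 20 = 0  ⇒  r_C1 = 10 (r>0 drops 1)

10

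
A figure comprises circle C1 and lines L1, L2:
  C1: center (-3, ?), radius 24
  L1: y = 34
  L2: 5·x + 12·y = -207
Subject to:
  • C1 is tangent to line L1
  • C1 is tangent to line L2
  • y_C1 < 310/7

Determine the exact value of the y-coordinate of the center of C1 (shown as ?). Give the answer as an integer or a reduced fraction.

1. [C1‖L1]  y_C1² − 68y_C1 + 580 = 0  ⇒  y_C1 = 10 or 58
2. [C1‖L2]  y_C1² + 32y_C1 − 420 = 0  ⇒  y_C1 = -42 or 10

10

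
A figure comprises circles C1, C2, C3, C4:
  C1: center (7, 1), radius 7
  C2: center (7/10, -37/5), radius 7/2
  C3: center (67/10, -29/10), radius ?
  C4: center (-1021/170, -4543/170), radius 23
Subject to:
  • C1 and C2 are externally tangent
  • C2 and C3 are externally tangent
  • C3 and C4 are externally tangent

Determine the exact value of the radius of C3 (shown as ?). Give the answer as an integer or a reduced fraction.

1. [ext C2·C3]  r_C3² + 7r_C3 − 44 = 0  ⇒  r_C3 = 4 (r>0 drops 1)
2. [ext C3·C4]  r_C3² + 46r_C3 − 200 = 0  ⇒  r_C3 = 4 (r>0 drops 1)

4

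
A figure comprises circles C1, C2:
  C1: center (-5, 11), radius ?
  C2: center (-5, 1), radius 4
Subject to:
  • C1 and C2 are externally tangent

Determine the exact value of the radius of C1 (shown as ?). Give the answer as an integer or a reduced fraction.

6

1. [ext C1·C2]  r_C1² + 8r_C1 − 84 = 0  ⇒  r_C1 = 6 (r>0 drops 1)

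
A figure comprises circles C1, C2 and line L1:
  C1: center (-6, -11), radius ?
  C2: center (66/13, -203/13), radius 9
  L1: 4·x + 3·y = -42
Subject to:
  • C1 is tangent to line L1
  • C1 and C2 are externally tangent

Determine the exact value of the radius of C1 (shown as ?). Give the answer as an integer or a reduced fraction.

3

1. [C1‖L1]  r_C1² − 9 = 0  ⇒  r_C1 = 3 (r>0 drops 1)
2. [ext C1·C2]  r_C1² + 18r_C1 − 63 = 0  ⇒  r_C1 = 3 (r>0 drops 1)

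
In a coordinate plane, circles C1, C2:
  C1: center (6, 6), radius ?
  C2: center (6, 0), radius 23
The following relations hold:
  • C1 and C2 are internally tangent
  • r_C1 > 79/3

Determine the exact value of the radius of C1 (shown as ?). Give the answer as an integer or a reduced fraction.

29

1. [int C1,C2]  r_C1² − 46r_C1 + 493 = 0  ⇒  r_C1 = 17 or 29
2. given r_C1 > 79/3: keep 29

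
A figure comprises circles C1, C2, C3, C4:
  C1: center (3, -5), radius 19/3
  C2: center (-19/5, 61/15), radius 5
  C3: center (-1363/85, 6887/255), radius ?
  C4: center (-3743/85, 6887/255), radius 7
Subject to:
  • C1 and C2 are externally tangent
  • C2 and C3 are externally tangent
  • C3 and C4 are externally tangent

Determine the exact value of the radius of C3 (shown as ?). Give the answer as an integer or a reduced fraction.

21

1. [ext C2·C3]  r_C3² + 10r_C3 − 651 = 0  ⇒  r_C3 = 21 (r>0 drops 1)
2. [ext C3·C4]  r_C3² + 14r_C3 − 735 = 0  ⇒  r_C3 = 21 (r>0 drops 1)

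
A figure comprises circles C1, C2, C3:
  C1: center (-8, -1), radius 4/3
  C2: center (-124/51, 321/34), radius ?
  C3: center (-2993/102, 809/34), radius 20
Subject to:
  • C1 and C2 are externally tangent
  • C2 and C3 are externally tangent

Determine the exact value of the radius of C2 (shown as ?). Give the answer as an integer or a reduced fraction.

1. [ext C1·C2]  r_C2² + (8/3)r_C2 − 553/4 = 0  ⇒  r_C2 = 21/2 (r>0 drops 1)
2. [ext C2·C3]  r_C2² + 40r_C2 − 2121/4 = 0  ⇒  r_C2 = 21/2 (r>0 drops 1)

21/2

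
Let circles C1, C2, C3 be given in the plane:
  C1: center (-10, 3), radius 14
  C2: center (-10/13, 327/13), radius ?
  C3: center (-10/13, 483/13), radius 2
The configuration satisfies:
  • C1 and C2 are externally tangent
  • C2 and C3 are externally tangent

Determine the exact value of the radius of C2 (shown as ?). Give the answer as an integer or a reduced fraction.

10

1. [ext C1·C2]  r_C2² + 28r_C2 − 380 = 0  ⇒  r_C2 = 10 (r>0 drops 1)
2. [ext C2·C3]  r_C2² + 4r_C2 − 140 = 0  ⇒  r_C2 = 10 (r>0 drops 1)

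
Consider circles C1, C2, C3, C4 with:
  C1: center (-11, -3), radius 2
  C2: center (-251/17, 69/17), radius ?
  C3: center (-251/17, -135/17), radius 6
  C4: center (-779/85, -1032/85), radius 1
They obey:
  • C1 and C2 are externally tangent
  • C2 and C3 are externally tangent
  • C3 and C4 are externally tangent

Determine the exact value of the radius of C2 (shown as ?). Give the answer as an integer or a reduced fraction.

1. [ext C1·C2]  r_C2² + 4r_C2 − 60 = 0  ⇒  r_C2 = 6 (r>0 drops 1)
2. [ext C2·C3]  r_C2² + 12r_C2 − 108 = 0  ⇒  r_C2 = 6 (r>0 drops 1)

6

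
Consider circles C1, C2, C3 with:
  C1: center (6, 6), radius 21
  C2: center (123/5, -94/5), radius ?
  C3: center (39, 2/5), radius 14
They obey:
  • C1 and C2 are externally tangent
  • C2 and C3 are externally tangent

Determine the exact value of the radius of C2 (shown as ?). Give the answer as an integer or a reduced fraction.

1. [ext C1·C2]  r_C2² + 42r_C2 − 520 = 0  ⇒  r_C2 = 10 (r>0 drops 1)
2. [ext C2·C3]  r_C2² + 28r_C2 − 380 = 0  ⇒  r_C2 = 10 (r>0 drops 1)

10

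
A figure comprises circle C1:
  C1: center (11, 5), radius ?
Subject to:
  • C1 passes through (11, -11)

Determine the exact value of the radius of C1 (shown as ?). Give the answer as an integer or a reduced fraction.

1. [C1∋P]  r_C1² − 256 = 0  ⇒  r_C1 = 16 (r>0 drops 1)

16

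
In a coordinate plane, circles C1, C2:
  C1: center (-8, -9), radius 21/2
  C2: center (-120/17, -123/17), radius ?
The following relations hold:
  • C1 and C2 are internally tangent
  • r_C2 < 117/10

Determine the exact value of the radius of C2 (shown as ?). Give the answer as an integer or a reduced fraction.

1. [int C1,C2]  r_C2² − 21r_C2 + 425/4 = 0  ⇒  r_C2 = 17/2 or 25/2
2. given r_C2 < 117/10: keep 17/2

17/2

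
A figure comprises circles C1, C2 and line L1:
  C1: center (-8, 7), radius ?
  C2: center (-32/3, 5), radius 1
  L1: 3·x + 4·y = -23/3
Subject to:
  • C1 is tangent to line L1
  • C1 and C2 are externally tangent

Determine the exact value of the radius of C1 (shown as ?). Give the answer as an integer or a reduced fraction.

7/3

1. [C1‖L1]  r_C1² − 49/9 = 0  ⇒  r_C1 = 7/3 (r>0 drops 1)
2. [ext C1·C2]  r_C1² + 2r_C1 − 91/9 = 0  ⇒  r_C1 = 7/3 (r>0 drops 1)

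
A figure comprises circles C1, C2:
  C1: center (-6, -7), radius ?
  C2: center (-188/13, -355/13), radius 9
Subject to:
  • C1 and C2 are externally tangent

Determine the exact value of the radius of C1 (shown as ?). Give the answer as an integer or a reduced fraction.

13

1. [ext C1·C2]  r_C1² + 18r_C1 − 403 = 0  ⇒  r_C1 = 13 (r>0 drops 1)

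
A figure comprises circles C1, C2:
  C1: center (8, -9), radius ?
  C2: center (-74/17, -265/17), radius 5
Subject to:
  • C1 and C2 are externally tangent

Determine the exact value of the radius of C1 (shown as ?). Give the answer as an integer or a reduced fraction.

9

1. [ext C1·C2]  r_C1² + 10r_C1 − 171 = 0  ⇒  r_C1 = 9 (r>0 drops 1)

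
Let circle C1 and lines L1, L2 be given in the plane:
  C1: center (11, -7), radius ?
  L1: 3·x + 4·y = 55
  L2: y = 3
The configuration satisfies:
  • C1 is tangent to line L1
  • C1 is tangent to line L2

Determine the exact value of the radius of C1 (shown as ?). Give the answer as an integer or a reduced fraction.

1. [C1‖L1]  r_C1² − 100 = 0  ⇒  r_C1 = 10 (r>0 drops 1)
2. [C1‖L2]  r_C1² − 100 = 0  ⇒  r_C1 = 10 (r>0 drops 1)

10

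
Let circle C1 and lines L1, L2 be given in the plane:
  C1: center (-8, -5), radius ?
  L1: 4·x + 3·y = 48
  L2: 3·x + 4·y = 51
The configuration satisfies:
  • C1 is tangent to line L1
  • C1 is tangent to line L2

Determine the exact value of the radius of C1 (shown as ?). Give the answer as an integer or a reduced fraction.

19

1. [C1‖L1]  r_C1² − 361 = 0  ⇒  r_C1 = 19 (r>0 drops 1)
2. [C1‖L2]  r_C1² − 361 = 0  ⇒  r_C1 = 19 (r>0 drops 1)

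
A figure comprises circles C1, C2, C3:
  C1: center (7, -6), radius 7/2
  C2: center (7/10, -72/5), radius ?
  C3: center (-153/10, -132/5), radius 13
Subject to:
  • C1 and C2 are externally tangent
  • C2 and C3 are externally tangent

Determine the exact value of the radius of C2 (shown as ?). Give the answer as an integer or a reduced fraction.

7

1. [ext C1·C2]  r_C2² + 7r_C2 − 98 = 0  ⇒  r_C2 = 7 (r>0 drops 1)
2. [ext C2·C3]  r_C2² + 26r_C2 − 231 = 0  ⇒  r_C2 = 7 (r>0 drops 1)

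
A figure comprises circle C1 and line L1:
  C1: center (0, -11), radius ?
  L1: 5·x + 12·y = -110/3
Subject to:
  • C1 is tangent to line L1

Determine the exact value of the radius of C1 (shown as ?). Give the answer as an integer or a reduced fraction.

22/3

1. [C1‖L1]  r_C1² − 484/9 = 0  ⇒  r_C1 = 22/3 (r>0 drops 1)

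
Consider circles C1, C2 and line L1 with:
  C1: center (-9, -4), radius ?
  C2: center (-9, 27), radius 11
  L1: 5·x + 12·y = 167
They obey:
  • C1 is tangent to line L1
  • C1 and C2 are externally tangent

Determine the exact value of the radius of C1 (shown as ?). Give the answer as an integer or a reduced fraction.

20

1. [C1‖L1]  r_C1² − 400 = 0  ⇒  r_C1 = 20 (r>0 drops 1)
2. [ext C1·C2]  r_C1² + 22r_C1 − 840 = 0  ⇒  r_C1 = 20 (r>0 drops 1)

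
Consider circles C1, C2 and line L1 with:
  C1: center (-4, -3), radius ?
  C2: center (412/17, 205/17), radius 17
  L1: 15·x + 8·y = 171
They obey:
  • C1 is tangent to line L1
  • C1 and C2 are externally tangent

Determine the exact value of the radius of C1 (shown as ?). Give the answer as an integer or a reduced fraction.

15

1. [C1‖L1]  r_C1² − 225 = 0  ⇒  r_C1 = 15 (r>0 drops 1)
2. [ext C1·C2]  r_C1² + 34r_C1 − 735 = 0  ⇒  r_C1 = 15 (r>0 drops 1)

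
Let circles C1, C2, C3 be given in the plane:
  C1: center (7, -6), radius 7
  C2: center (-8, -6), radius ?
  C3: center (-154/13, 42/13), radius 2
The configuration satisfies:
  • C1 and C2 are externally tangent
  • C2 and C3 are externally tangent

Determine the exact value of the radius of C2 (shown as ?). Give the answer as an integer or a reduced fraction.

8

1. [ext C1·C2]  r_C2² + 14r_C2 − 176 = 0  ⇒  r_C2 = 8 (r>0 drops 1)
2. [ext C2·C3]  r_C2² + 4r_C2 − 96 = 0  ⇒  r_C2 = 8 (r>0 drops 1)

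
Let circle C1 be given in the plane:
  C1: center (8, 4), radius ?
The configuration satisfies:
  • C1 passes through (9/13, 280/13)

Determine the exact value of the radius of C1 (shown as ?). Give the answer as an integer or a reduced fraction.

1. [C1∋P]  r_C1² − 361 = 0  ⇒  r_C1 = 19 (r>0 drops 1)

19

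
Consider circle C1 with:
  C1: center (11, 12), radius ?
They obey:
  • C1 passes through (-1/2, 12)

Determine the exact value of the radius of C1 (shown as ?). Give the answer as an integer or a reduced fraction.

1. [C1∋P]  r_C1² − 529/4 = 0  ⇒  r_C1 = 23/2 (r>0 drops 1)

23/2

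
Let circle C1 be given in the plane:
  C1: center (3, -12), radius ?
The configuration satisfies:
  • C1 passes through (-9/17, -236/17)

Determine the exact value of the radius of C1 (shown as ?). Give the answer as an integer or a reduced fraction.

1. [C1∋P]  r_C1² − 16 = 0  ⇒  r_C1 = 4 (r>0 drops 1)

4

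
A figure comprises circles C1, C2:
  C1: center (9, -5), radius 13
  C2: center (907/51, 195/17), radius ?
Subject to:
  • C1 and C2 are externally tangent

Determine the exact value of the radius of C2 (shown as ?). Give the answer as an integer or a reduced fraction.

1. [ext C1·C2]  r_C2² + 26r_C2 − 1615/9 = 0  ⇒  r_C2 = 17/3 (r>0 drops 1)

17/3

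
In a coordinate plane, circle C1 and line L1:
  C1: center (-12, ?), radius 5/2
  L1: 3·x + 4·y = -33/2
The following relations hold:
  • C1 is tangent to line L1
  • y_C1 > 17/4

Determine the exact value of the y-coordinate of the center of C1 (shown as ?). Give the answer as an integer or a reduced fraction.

1. [C1‖L1]  y_C1² − (39/4)y_C1 + 14 = 0  ⇒  y_C1 = 7/4 or 8
2. given y_C1 > 17/4: keep 8

8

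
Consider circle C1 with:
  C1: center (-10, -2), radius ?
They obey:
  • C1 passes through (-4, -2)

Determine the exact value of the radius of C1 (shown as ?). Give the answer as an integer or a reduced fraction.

6

1. [C1∋P]  r_C1² − 36 = 0  ⇒  r_C1 = 6 (r>0 drops 1)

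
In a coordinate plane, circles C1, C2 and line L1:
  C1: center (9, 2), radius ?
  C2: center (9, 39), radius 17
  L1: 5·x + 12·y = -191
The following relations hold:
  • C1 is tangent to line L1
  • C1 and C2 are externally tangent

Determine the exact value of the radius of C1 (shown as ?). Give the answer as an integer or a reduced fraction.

20

1. [C1‖L1]  r_C1² − 400 = 0  ⇒  r_C1 = 20 (r>0 drops 1)
2. [ext C1·C2]  r_C1² + 34r_C1 − 1080 = 0  ⇒  r_C1 = 20 (r>0 drops 1)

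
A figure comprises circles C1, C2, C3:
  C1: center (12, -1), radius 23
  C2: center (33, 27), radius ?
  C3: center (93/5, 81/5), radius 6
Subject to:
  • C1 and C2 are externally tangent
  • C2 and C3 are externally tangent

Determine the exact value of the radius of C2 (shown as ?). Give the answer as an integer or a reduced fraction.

12

1. [ext C1·C2]  r_C2² + 46r_C2 − 696 = 0  ⇒  r_C2 = 12 (r>0 drops 1)
2. [ext C2·C3]  r_C2² + 12r_C2 − 288 = 0  ⇒  r_C2 = 12 (r>0 drops 1)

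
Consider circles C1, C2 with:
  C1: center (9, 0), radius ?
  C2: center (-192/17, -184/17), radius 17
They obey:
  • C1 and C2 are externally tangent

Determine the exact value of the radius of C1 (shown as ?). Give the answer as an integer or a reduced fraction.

6

1. [ext C1·C2]  r_C1² + 34r_C1 − 240 = 0  ⇒  r_C1 = 6 (r>0 drops 1)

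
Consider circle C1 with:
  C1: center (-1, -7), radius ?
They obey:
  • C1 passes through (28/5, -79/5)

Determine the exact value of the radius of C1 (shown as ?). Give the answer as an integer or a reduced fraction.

1. [C1∋P]  r_C1² − 121 = 0  ⇒  r_C1 = 11 (r>0 drops 1)

11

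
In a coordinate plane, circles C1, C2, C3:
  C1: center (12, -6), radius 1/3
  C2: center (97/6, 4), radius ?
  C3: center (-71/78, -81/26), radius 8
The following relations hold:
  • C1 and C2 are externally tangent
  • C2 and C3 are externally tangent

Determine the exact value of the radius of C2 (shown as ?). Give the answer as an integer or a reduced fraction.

1. [ext C1·C2]  r_C2² + (2/3)r_C2 − 469/4 = 0  ⇒  r_C2 = 21/2 (r>0 drops 1)
2. [ext C2·C3]  r_C2² + 16r_C2 − 1113/4 = 0  ⇒  r_C2 = 21/2 (r>0 drops 1)

21/2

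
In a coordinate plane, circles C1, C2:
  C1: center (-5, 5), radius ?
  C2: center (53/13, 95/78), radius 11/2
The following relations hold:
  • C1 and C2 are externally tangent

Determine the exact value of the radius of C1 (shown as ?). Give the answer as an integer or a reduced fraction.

1. [ext C1·C2]  r_C1² + 11r_C1 − 598/9 = 0  ⇒  r_C1 = 13/3 (r>0 drops 1)

13/3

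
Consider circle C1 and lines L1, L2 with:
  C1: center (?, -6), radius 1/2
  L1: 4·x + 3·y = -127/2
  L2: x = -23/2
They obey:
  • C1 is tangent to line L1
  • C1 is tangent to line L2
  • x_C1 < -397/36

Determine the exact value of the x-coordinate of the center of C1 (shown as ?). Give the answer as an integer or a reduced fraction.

1. [C1‖L1]  x_C1² + (91/4)x_C1 + 129 = 0  ⇒  x_C1 = -12 or -43/4
2. [C1‖L2]  x_C1² + 23x_C1 + 132 = 0  ⇒  x_C1 = -12 or -11

-12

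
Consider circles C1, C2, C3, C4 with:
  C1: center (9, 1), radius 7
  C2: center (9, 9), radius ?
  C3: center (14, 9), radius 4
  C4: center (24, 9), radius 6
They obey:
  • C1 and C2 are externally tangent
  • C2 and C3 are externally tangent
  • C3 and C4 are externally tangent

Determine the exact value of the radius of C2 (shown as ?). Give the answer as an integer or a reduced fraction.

1

1. [ext C1·C2]  r_C2² + 14r_C2 − 15 = 0  ⇒  r_C2 = 1 (r>0 drops 1)
2. [ext C2·C3]  r_C2² + 8r_C2 − 9 = 0  ⇒  r_C2 = 1 (r>0 drops 1)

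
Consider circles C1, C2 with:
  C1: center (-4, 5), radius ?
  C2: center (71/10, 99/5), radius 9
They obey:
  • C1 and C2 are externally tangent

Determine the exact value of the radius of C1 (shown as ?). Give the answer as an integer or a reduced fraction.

1. [ext C1·C2]  r_C1² + 18r_C1 − 1045/4 = 0  ⇒  r_C1 = 19/2 (r>0 drops 1)

19/2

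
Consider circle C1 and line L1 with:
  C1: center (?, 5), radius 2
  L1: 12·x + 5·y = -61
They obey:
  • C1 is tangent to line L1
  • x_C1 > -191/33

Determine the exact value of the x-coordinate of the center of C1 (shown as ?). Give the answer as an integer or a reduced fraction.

-5

1. [C1‖L1]  x_C1² + (43/3)x_C1 + 140/3 = 0  ⇒  x_C1 = -28/3 or -5
2. given x_C1 > -191/33: keep -5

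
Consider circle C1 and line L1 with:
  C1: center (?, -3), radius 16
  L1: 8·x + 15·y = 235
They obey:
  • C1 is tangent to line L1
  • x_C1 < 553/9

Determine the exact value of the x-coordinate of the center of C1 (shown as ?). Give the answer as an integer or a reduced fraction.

1. [C1‖L1]  x_C1² − 70x_C1 + 69 = 0  ⇒  x_C1 = 1 or 69
2. given x_C1 < 553/9: keep 1

1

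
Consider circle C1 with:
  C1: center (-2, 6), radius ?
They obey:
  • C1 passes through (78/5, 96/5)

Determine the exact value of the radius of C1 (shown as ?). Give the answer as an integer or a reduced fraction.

22

1. [C1∋P]  r_C1² − 484 = 0  ⇒  r_C1 = 22 (r>0 drops 1)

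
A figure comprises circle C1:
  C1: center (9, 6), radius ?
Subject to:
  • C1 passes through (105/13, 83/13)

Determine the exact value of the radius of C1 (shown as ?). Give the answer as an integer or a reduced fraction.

1. [C1∋P]  r_C1² − 1 = 0  ⇒  r_C1 = 1 (r>0 drops 1)

1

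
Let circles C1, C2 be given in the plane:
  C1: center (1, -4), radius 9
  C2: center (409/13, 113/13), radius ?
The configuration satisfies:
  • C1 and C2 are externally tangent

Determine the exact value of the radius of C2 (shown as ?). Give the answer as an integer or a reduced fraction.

1. [ext C1·C2]  r_C2² + 18r_C2 − 1008 = 0  ⇒  r_C2 = 24 (r>0 drops 1)

24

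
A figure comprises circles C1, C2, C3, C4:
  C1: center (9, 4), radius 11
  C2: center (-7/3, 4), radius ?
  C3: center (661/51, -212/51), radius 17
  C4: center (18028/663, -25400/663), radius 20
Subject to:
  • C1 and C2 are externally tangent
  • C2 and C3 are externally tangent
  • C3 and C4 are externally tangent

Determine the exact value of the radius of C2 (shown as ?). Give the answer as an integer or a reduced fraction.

1/3

1. [ext C1·C2]  r_C2² + 22r_C2 − 67/9 = 0  ⇒  r_C2 = 1/3 (r>0 drops 1)
2. [ext C2·C3]  r_C2² + 34r_C2 − 103/9 = 0  ⇒  r_C2 = 1/3 (r>0 drops 1)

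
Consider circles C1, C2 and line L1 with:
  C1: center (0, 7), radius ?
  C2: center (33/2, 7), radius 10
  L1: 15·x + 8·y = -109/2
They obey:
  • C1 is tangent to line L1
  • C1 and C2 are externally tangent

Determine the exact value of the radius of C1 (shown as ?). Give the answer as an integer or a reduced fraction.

13/2

1. [C1‖L1]  r_C1² − 169/4 = 0  ⇒  r_C1 = 13/2 (r>0 drops 1)
2. [ext C1·C2]  r_C1² + 20r_C1 − 689/4 = 0  ⇒  r_C1 = 13/2 (r>0 drops 1)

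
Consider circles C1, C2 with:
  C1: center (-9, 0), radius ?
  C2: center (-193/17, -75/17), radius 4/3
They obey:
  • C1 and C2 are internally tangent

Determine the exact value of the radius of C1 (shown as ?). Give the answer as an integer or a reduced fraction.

1. [int C1,C2]  r_C1² − (8/3)r_C1 − 209/9 = 0  ⇒  r_C1 = 19/3 (r>0 drops 1)

19/3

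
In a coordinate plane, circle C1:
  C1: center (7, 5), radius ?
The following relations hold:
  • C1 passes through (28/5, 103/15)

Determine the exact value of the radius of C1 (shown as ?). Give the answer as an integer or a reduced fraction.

7/3

1. [C1∋P]  r_C1² − 49/9 = 0  ⇒  r_C1 = 7/3 (r>0 drops 1)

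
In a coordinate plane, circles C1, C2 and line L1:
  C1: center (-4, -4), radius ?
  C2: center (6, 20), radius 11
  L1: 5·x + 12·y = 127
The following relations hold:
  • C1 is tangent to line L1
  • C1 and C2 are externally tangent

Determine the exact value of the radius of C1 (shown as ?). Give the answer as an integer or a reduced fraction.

15

1. [C1‖L1]  r_C1² − 225 = 0  ⇒  r_C1 = 15 (r>0 drops 1)
2. [ext C1·C2]  r_C1² + 22r_C1 − 555 = 0  ⇒  r_C1 = 15 (r>0 drops 1)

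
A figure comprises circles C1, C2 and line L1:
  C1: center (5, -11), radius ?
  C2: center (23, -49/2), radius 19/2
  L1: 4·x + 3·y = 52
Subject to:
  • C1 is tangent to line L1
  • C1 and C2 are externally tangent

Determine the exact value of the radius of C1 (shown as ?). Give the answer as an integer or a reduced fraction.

1. [C1‖L1]  r_C1² − 169 = 0  ⇒  r_C1 = 13 (r>0 drops 1)
2. [ext C1·C2]  r_C1² + 19r_C1 − 416 = 0  ⇒  r_C1 = 13 (r>0 drops 1)

13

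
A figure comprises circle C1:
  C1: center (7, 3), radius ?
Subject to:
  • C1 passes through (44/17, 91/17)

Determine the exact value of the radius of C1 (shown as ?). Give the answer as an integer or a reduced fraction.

1. [C1∋P]  r_C1² − 25 = 0  ⇒  r_C1 = 5 (r>0 drops 1)

5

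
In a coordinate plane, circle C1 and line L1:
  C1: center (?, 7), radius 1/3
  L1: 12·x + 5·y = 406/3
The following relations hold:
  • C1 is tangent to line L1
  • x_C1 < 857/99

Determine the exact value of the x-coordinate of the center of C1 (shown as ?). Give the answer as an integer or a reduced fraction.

8

1. [C1‖L1]  x_C1² − (301/18)x_C1 + 628/9 = 0  ⇒  x_C1 = 8 or 157/18
2. given x_C1 < 857/99: keep 8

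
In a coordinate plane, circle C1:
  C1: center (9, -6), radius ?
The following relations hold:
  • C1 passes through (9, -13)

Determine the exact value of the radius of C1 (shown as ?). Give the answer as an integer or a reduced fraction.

1. [C1∋P]  r_C1² − 49 = 0  ⇒  r_C1 = 7 (r>0 drops 1)

7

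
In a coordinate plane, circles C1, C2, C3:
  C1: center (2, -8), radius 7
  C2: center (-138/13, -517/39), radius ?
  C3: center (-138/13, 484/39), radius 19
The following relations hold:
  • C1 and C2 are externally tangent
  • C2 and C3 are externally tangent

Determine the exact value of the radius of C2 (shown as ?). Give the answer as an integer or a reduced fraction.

20/3

1. [ext C1·C2]  r_C2² + 14r_C2 − 1240/9 = 0  ⇒  r_C2 = 20/3 (r>0 drops 1)
2. [ext C2·C3]  r_C2² + 38r_C2 − 2680/9 = 0  ⇒  r_C2 = 20/3 (r>0 drops 1)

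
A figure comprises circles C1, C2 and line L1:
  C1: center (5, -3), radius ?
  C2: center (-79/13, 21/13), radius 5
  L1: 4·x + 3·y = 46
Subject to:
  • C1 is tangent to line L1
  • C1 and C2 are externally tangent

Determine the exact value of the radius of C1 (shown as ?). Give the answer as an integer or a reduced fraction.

7

1. [C1‖L1]  r_C1² − 49 = 0  ⇒  r_C1 = 7 (r>0 drops 1)
2. [ext C1·C2]  r_C1² + 10r_C1 − 119 = 0  ⇒  r_C1 = 7 (r>0 drops 1)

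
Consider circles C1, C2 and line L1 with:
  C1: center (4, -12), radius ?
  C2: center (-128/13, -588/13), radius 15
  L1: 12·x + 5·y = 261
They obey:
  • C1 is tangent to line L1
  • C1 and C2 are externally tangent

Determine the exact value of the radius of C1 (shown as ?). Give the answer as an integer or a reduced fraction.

1. [C1‖L1]  r_C1² − 441 = 0  ⇒  r_C1 = 21 (r>0 drops 1)
2. [ext C1·C2]  r_C1² + 30r_C1 − 1071 = 0  ⇒  r_C1 = 21 (r>0 drops 1)

21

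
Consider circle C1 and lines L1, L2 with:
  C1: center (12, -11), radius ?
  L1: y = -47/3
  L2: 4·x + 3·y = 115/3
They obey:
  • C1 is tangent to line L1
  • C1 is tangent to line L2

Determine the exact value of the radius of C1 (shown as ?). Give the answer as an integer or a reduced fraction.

14/3

1. [C1‖L1]  r_C1² − 196/9 = 0  ⇒  r_C1 = 14/3 (r>0 drops 1)
2. [C1‖L2]  r_C1² − 196/9 = 0  ⇒  r_C1 = 14/3 (r>0 drops 1)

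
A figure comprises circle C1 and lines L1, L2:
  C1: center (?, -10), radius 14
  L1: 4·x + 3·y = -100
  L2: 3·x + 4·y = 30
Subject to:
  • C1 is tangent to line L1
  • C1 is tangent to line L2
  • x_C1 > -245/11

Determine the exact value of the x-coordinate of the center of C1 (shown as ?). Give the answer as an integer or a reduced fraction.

0

1. [C1‖L1]  x_C1² + 35x_C1 = 0  ⇒  x_C1 = -35 or 0
2. [C1‖L2]  x_C1² − (140/3)x_C1 = 0  ⇒  x_C1 = 0 or 140/3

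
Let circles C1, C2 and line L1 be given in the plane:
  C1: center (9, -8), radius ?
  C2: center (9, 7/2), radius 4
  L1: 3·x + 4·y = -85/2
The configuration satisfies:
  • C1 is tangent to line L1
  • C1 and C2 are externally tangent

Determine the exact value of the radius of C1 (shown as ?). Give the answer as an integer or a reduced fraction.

15/2

1. [C1‖L1]  r_C1² − 225/4 = 0  ⇒  r_C1 = 15/2 (r>0 drops 1)
2. [ext C1·C2]  r_C1² + 8r_C1 − 465/4 = 0  ⇒  r_C1 = 15/2 (r>0 drops 1)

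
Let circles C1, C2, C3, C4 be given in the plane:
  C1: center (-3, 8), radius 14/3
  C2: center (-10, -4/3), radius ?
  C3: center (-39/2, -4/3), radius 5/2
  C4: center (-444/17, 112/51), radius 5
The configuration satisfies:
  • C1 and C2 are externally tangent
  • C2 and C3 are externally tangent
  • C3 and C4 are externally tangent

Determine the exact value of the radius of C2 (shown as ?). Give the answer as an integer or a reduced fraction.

7

1. [ext C1·C2]  r_C2² + (28/3)r_C2 − 343/3 = 0  ⇒  r_C2 = 7 (r>0 drops 1)
2. [ext C2·C3]  r_C2² + 5r_C2 − 84 = 0  ⇒  r_C2 = 7 (r>0 drops 1)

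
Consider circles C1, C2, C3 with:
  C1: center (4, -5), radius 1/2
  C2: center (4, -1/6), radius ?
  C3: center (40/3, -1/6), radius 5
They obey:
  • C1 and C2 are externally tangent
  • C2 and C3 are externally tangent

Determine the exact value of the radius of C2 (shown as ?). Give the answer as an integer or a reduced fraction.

13/3

1. [ext C1·C2]  r_C2² + 1r_C2 − 208/9 = 0  ⇒  r_C2 = 13/3 (r>0 drops 1)
2. [ext C2·C3]  r_C2² + 10r_C2 − 559/9 = 0  ⇒  r_C2 = 13/3 (r>0 drops 1)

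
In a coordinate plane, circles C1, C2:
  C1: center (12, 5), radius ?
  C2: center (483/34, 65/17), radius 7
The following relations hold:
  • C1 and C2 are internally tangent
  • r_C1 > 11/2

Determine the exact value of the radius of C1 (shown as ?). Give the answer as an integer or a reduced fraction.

19/2

1. [int C1,C2]  r_C1² − 14r_C1 + 171/4 = 0  ⇒  r_C1 = 9/2 or 19/2
2. given r_C1 > 11/2: keep 19/2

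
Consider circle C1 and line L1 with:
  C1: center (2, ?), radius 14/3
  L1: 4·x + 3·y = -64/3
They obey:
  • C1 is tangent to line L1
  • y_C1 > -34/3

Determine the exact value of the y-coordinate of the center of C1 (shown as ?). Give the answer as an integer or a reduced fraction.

1. [C1‖L1]  y_C1² + (176/9)y_C1 + 316/9 = 0  ⇒  y_C1 = -158/9 or -2
2. given y_C1 > -34/3: keep -2

-2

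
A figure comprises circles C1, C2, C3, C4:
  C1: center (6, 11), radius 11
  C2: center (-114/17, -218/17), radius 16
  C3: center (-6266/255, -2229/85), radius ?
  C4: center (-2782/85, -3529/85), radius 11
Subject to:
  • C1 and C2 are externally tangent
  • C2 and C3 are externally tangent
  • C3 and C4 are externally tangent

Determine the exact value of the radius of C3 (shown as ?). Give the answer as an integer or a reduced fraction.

1. [ext C2·C3]  r_C3² + 32r_C3 − 2185/9 = 0  ⇒  r_C3 = 19/3 (r>0 drops 1)
2. [ext C3·C4]  r_C3² + 22r_C3 − 1615/9 = 0  ⇒  r_C3 = 19/3 (r>0 drops 1)

19/3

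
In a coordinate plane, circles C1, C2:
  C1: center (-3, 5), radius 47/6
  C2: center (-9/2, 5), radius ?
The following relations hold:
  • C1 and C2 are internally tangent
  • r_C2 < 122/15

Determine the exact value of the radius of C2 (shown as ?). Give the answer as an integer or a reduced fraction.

19/3

1. [int C1,C2]  r_C2² − (47/3)r_C2 + 532/9 = 0  ⇒  r_C2 = 19/3 or 28/3
2. given r_C2 < 122/15: keep 19/3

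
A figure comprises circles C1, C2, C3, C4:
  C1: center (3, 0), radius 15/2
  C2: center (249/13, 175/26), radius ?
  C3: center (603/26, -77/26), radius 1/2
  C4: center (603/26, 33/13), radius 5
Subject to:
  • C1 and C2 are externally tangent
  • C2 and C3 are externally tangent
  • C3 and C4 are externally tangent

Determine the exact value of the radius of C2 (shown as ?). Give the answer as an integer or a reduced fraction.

1. [ext C1·C2]  r_C2² + 15r_C2 − 250 = 0  ⇒  r_C2 = 10 (r>0 drops 1)
2. [ext C2·C3]  r_C2² + 1r_C2 − 110 = 0  ⇒  r_C2 = 10 (r>0 drops 1)

10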